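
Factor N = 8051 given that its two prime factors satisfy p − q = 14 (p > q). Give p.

Since p = q + 14, we have 8051 = q(q + 14), so q² + 14q − 8051 = 0.
Discriminant: 14² + 4·8051 = 196 + 32204 = 32400; √32400 = 180.
q = (−14 + 180)/2 = 83, and p = q + 14 = 97.
Check: 83 · 97 = 8051.

97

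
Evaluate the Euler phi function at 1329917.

Factor: 1329917 = 41 · 163 · 199.
φ(1329917) = (41−1) · (163−1) · (199−1) = 40 · 162 · 198 = 1283040.

1283040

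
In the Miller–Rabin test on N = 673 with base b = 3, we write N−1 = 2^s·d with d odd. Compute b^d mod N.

673 − 1 = 672 = 2^5 · 21, so d = 21.
3^1 ≡ 3 (mod 673)
3^2 ≡ 3^2 = 9 ≡ 9 (mod 673)
3^4 ≡ 9^2 = 81 ≡ 81 (mod 673)
3^8 ≡ 81^2 = 6561 ≡ 504 (mod 673)
3^16 ≡ 504^2 = 254016 ≡ 295 (mod 673)
21 = 16 + 4 + 1 in binary powers of 2.
So 3^21 ≡ 295 · 81 · 3 ≡ 347 (mod 673).
Squaring chain: 347 → 615 → 672 → 1 → 1; reaches −1, so base 3 does not prove 673 composite.

347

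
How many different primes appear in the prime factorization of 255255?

6

255255 = 3 · 85085
85085 = 5 · 17017
17017 = 7 · 2431
2431 = 11 · 221
221 = 13 · 17
255255 = 3 · 5 · 7 · 11 · 13 · 17, which has 6 distinct prime factors.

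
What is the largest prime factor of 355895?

79

355895 = 5 · 71179
71179 = 17 · 4187
4187 = 53 · 79
79 is prime.
So 355895 = 5 · 17 · 53 · 79; the largest prime factor is 79.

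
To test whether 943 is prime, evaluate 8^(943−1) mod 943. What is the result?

679

8^1 ≡ 8 (mod 943)
8^2 ≡ 8^2 = 64 ≡ 64 (mod 943)
8^4 ≡ 64^2 = 4096 ≡ 324 (mod 943)
8^8 ≡ 324^2 = 104976 ≡ 303 (mod 943)
8^16 ≡ 303^2 = 91809 ≡ 338 (mod 943)
8^32 ≡ 338^2 = 114244 ≡ 141 (mod 943)
8^64 ≡ 141^2 = 19881 ≡ 78 (mod 943)
8^128 ≡ 78^2 = 6084 ≡ 426 (mod 943)
8^256 ≡ 426^2 = 181476 ≡ 420 (mod 943)
8^512 ≡ 420^2 = 176400 ≡ 59 (mod 943)
942 = 512 + 256 + 128 + 32 + 8 + 4 + 2 in binary powers of 2.
So 8^942 ≡ 59 · 420 · 426 · 141 · 303 · 324 · 64 ≡ 679 (mod 943).
Since 679 ≠ 1, base 8 is a Fermat witness: 943 is composite.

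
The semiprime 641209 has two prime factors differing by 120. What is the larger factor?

863

Since p = q + 120, we have 641209 = q(q + 120), so q² + 120q − 641209 = 0.
Discriminant: 120² + 4·641209 = 14400 + 2564836 = 2579236; √2579236 = 1606.
q = (−120 + 1606)/2 = 743, and p = q + 120 = 863.
Check: 743 · 863 = 641209.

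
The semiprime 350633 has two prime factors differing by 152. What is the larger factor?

673

Since p = q + 152, we have 350633 = q(q + 152), so q² + 152q − 350633 = 0.
Discriminant: 152² + 4·350633 = 23104 + 1402532 = 1425636; √1425636 = 1194.
q = (−152 + 1194)/2 = 521, and p = q + 152 = 673.
Check: 521 · 673 = 350633.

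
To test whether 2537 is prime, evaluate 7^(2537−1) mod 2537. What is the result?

7^1 ≡ 7 (mod 2537)
7^2 ≡ 7^2 = 49 ≡ 49 (mod 2537)
7^4 ≡ 49^2 = 2401 ≡ 2401 (mod 2537)
7^8 ≡ 2401^2 = 5764801 ≡ 737 (mod 2537)
7^16 ≡ 737^2 = 543169 ≡ 251 (mod 2537)
7^32 ≡ 251^2 = 63001 ≡ 2113 (mod 2537)
7^64 ≡ 2113^2 = 4464769 ≡ 2186 (mod 2537)
7^128 ≡ 2186^2 = 4778596 ≡ 1425 (mod 2537)
7^256 ≡ 1425^2 = 2030625 ≡ 1025 (mod 2537)
7^512 ≡ 1025^2 = 1050625 ≡ 307 (mod 2537)
7^1024 ≡ 307^2 = 94249 ≡ 380 (mod 2537)
7^2048 ≡ 380^2 = 144400 ≡ 2328 (mod 2537)
2536 = 2048 + 256 + 128 + 64 + 32 + 8 in binary powers of 2.
So 7^2536 ≡ 2328 · 1025 · 1425 · 2186 · 2113 · 737 ≡ 122 (mod 2537).
Since 122 ≠ 1, base 7 is a Fermat witness: 2537 is composite.

122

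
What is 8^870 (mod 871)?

8^1 ≡ 8 (mod 871)
8^2 ≡ 8^2 = 64 ≡ 64 (mod 871)
8^4 ≡ 64^2 = 4096 ≡ 612 (mod 871)
8^8 ≡ 612^2 = 374544 ≡ 14 (mod 871)
8^16 ≡ 14^2 = 196 ≡ 196 (mod 871)
8^32 ≡ 196^2 = 38416 ≡ 92 (mod 871)
8^64 ≡ 92^2 = 8464 ≡ 625 (mod 871)
8^128 ≡ 625^2 = 390625 ≡ 417 (mod 871)
8^256 ≡ 417^2 = 173889 ≡ 560 (mod 871)
8^512 ≡ 560^2 = 313600 ≡ 40 (mod 871)
870 = 512 + 256 + 64 + 32 + 4 + 2 in binary powers of 2.
So 8^870 ≡ 40 · 560 · 625 · 92 · 612 · 64 ≡ 662 (mod 871).
Since 662 ≠ 1, base 8 is a Fermat witness: 871 is composite.

662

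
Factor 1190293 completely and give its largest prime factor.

1190293 = 13 · 91561
91561 = 19 · 4819
4819 = 61 · 79
79 is prime.
So 1190293 = 13 · 19 · 61 · 79; the largest prime factor is 79.

79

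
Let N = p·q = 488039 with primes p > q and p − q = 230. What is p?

823

Since p = q + 230, we have 488039 = q(q + 230), so q² + 230q − 488039 = 0.
Discriminant: 230² + 4·488039 = 52900 + 1952156 = 2005056; √2005056 = 1416.
q = (−230 + 1416)/2 = 593, and p = q + 230 = 823.
Check: 593 · 823 = 488039.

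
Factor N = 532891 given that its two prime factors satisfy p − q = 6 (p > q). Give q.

727

Since p = q + 6, we have 532891 = q(q + 6), so q² + 6q − 532891 = 0.
Discriminant: 6² + 4·532891 = 36 + 2131564 = 2131600; √2131600 = 1460.
q = (−6 + 1460)/2 = 727, and p = q + 6 = 733.
Check: 727 · 733 = 532891.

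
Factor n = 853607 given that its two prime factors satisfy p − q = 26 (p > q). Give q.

911

Since p = q + 26, we have 853607 = q(q + 26), so q² + 26q − 853607 = 0.
Discriminant: 26² + 4·853607 = 676 + 3414428 = 3415104; √3415104 = 1848.
q = (−26 + 1848)/2 = 911, and p = q + 26 = 937.
Check: 911 · 937 = 853607.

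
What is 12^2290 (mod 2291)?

144

12^1 ≡ 12 (mod 2291)
12^2 ≡ 12^2 = 144 ≡ 144 (mod 2291)
12^4 ≡ 144^2 = 20736 ≡ 117 (mod 2291)
12^8 ≡ 117^2 = 13689 ≡ 2234 (mod 2291)
12^16 ≡ 2234^2 = 4990756 ≡ 958 (mod 2291)
12^32 ≡ 958^2 = 917764 ≡ 1364 (mod 2291)
12^64 ≡ 1364^2 = 1860496 ≡ 204 (mod 2291)
12^128 ≡ 204^2 = 41616 ≡ 378 (mod 2291)
12^256 ≡ 378^2 = 142884 ≡ 842 (mod 2291)
12^512 ≡ 842^2 = 708964 ≡ 1045 (mod 2291)
12^1024 ≡ 1045^2 = 1092025 ≡ 1509 (mod 2291)
12^2048 ≡ 1509^2 = 2277081 ≡ 2118 (mod 2291)
2290 = 2048 + 128 + 64 + 32 + 16 + 2 in binary powers of 2.
So 12^2290 ≡ 2118 · 378 · 204 · 1364 · 958 · 144 ≡ 144 (mod 2291).
Since 144 ≠ 1, base 12 is a Fermat witness: 2291 is composite.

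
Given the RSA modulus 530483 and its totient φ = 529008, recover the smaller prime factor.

619

φ(n) = (p−1)(q−1) = n − (p+q) + 1, so p + q = 530483 − 529008 + 1 = 1476.
p and q are the roots of t² − 1476t + 530483 = 0.
Discriminant: 1476² − 4·530483 = 2178576 − 2121932 = 56644; √56644 = 238.
q = (1476 − 238)/2 = 619, p = (1476 + 238)/2 = 857.
Check: 619 · 857 = 530483.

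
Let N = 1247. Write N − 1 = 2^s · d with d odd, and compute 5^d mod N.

1247 − 1 = 1246 = 2^1 · 623, so d = 623.
5^1 ≡ 5 (mod 1247)
5^2 ≡ 5^2 = 25 ≡ 25 (mod 1247)
5^4 ≡ 25^2 = 625 ≡ 625 (mod 1247)
5^8 ≡ 625^2 = 390625 ≡ 314 (mod 1247)
5^16 ≡ 314^2 = 98596 ≡ 83 (mod 1247)
5^32 ≡ 83^2 = 6889 ≡ 654 (mod 1247)
5^64 ≡ 654^2 = 427716 ≡ 1242 (mod 1247)
5^128 ≡ 1242^2 = 1542564 ≡ 25 (mod 1247)
5^256 ≡ 25^2 = 625 ≡ 625 (mod 1247)
5^512 ≡ 625^2 = 390625 ≡ 314 (mod 1247)
623 = 512 + 64 + 32 + 8 + 4 + 2 + 1 in binary powers of 2.
So 5^623 ≡ 314 · 1242 · 654 · 314 · 625 · 25 · 5 ≡ 695 (mod 1247).
Squaring chain: 695; never reaches −1, so base 5 is a Miller–Rabin witness that 1247 is composite.

695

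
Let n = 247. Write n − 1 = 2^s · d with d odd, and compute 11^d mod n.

96

247 − 1 = 246 = 2^1 · 123, so d = 123.
11^1 ≡ 11 (mod 247)
11^2 ≡ 11^2 = 121 ≡ 121 (mod 247)
11^4 ≡ 121^2 = 14641 ≡ 68 (mod 247)
11^8 ≡ 68^2 = 4624 ≡ 178 (mod 247)
11^16 ≡ 178^2 = 31684 ≡ 68 (mod 247)
11^32 ≡ 68^2 = 4624 ≡ 178 (mod 247)
11^64 ≡ 178^2 = 31684 ≡ 68 (mod 247)
123 = 64 + 32 + 16 + 8 + 2 + 1 in binary powers of 2.
So 11^123 ≡ 68 · 178 · 68 · 178 · 121 · 11 ≡ 96 (mod 247).
Squaring chain: 96; never reaches −1, so base 11 is a Miller–Rabin witness that 247 is composite.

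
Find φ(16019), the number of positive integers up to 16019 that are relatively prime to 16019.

15744

Factor: 16019 = 83 · 193.
φ(16019) = (83−1) · (193−1) = 82 · 192 = 15744.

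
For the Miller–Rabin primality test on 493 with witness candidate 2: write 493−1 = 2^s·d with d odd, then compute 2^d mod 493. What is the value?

76

493 − 1 = 492 = 2^2 · 123, so d = 123.
2^1 ≡ 2 (mod 493)
2^2 ≡ 2^2 = 4 ≡ 4 (mod 493)
2^4 ≡ 4^2 = 16 ≡ 16 (mod 493)
2^8 ≡ 16^2 = 256 ≡ 256 (mod 493)
2^16 ≡ 256^2 = 65536 ≡ 460 (mod 493)
2^32 ≡ 460^2 = 211600 ≡ 103 (mod 493)
2^64 ≡ 103^2 = 10609 ≡ 256 (mod 493)
123 = 64 + 32 + 16 + 8 + 2 + 1 in binary powers of 2.
So 2^123 ≡ 256 · 103 · 460 · 256 · 4 · 2 ≡ 76 (mod 493).
Squaring chain: 76 → 353; never reaches −1, so base 2 is a Miller–Rabin witness that 493 is composite.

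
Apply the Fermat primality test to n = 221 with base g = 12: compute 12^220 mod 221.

157

12^1 ≡ 12 (mod 221)
12^2 ≡ 12^2 = 144 ≡ 144 (mod 221)
12^4 ≡ 144^2 = 20736 ≡ 183 (mod 221)
12^8 ≡ 183^2 = 33489 ≡ 118 (mod 221)
12^16 ≡ 118^2 = 13924 ≡ 1 (mod 221)
12^32 ≡ 1^2 = 1 ≡ 1 (mod 221)
12^64 ≡ 1^2 = 1 ≡ 1 (mod 221)
12^128 ≡ 1^2 = 1 ≡ 1 (mod 221)
220 = 128 + 64 + 16 + 8 + 4 in binary powers of 2.
So 12^220 ≡ 1 · 1 · 1 · 118 · 183 ≡ 157 (mod 221).
Since 157 ≠ 1, base 12 is a Fermat witness: 221 is composite.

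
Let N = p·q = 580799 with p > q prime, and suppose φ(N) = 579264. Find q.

673

φ(n) = (p−1)(q−1) = n − (p+q) + 1, so p + q = 580799 − 579264 + 1 = 1536.
p and q are the roots of t² − 1536t + 580799 = 0.
Discriminant: 1536² − 4·580799 = 2359296 − 2323196 = 36100; √36100 = 190.
q = (1536 − 190)/2 = 673, p = (1536 + 190)/2 = 863.
Check: 673 · 863 = 580799.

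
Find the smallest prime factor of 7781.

31

7781 is odd.
Digit sum 23, not divisible by 3.
Ends in 1: not divisible by 5.
7: 7781 = 7·1111 + 4
11: 7781 = 11·707 + 4
13: 7781 = 13·598 + 7
17: 7781 = 17·457 + 12
19: 7781 = 19·409 + 10
23: 7781 = 23·338 + 7
29: 7781 = 29·268 + 9
31: 7781 = 31·251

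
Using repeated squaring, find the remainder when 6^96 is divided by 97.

1

6^1 ≡ 6 (mod 97)
6^2 ≡ 6^2 = 36 ≡ 36 (mod 97)
6^4 ≡ 36^2 = 1296 ≡ 35 (mod 97)
6^8 ≡ 35^2 = 1225 ≡ 61 (mod 97)
6^16 ≡ 61^2 = 3721 ≡ 35 (mod 97)
6^32 ≡ 35^2 = 1225 ≡ 61 (mod 97)
6^64 ≡ 61^2 = 3721 ≡ 35 (mod 97)
96 = 64 + 32 in binary powers of 2.
So 6^96 ≡ 35 · 61 ≡ 1 (mod 97).
Since the result is 1, base 6 gives no evidence that 97 is composite.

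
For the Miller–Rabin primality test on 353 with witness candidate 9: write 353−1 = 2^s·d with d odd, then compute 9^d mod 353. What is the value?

353 − 1 = 352 = 2^5 · 11, so d = 11.
9^1 ≡ 9 (mod 353)
9^2 ≡ 9^2 = 81 ≡ 81 (mod 353)
9^4 ≡ 81^2 = 6561 ≡ 207 (mod 353)
9^8 ≡ 207^2 = 42849 ≡ 136 (mod 353)
11 = 8 + 2 + 1 in binary powers of 2.
So 9^11 ≡ 136 · 81 · 9 ≡ 304 (mod 353).
Squaring chain: 304 → 283 → 311 → 352 → 1; reaches −1, so base 9 does not prove 353 composite.

304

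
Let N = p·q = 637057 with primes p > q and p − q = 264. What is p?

Since p = q + 264, we have 637057 = q(q + 264), so q² + 264q − 637057 = 0.
Discriminant: 264² + 4·637057 = 69696 + 2548228 = 2617924; √2617924 = 1618.
q = (−264 + 1618)/2 = 677, and p = q + 264 = 941.
Check: 677 · 941 = 637057.

941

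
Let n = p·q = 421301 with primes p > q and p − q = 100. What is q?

Since p = q + 100, we have 421301 = q(q + 100), so q² + 100q − 421301 = 0.
Discriminant: 100² + 4·421301 = 10000 + 1685204 = 1695204; √1695204 = 1302.
q = (−100 + 1302)/2 = 601, and p = q + 100 = 701.
Check: 601 · 701 = 421301.

601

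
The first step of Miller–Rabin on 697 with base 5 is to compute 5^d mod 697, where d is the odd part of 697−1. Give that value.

697 − 1 = 696 = 2^3 · 87, so d = 87.
5^1 ≡ 5 (mod 697)
5^2 ≡ 5^2 = 25 ≡ 25 (mod 697)
5^4 ≡ 25^2 = 625 ≡ 625 (mod 697)
5^8 ≡ 625^2 = 390625 ≡ 305 (mod 697)
5^16 ≡ 305^2 = 93025 ≡ 324 (mod 697)
5^32 ≡ 324^2 = 104976 ≡ 426 (mod 697)
5^64 ≡ 426^2 = 181476 ≡ 256 (mod 697)
87 = 64 + 16 + 4 + 2 + 1 in binary powers of 2.
So 5^87 ≡ 256 · 324 · 625 · 25 · 5 ≡ 61 (mod 697).
Squaring chain: 61 → 236 → 633; never reaches −1, so base 5 is a Miller–Rabin witness that 697 is composite.

61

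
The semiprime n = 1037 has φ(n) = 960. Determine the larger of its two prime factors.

61

φ(n) = (p−1)(q−1) = n − (p+q) + 1, so p + q = 1037 − 960 + 1 = 78.
p and q are the roots of t² − 78t + 1037 = 0.
Discriminant: 78² − 4·1037 = 6084 − 4148 = 1936; √1936 = 44.
q = (78 − 44)/2 = 17, p = (78 + 44)/2 = 61.
Check: 17 · 61 = 1037.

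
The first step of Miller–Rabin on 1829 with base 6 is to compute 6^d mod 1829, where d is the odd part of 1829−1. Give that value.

1829 − 1 = 1828 = 2^2 · 457, so d = 457.
6^1 ≡ 6 (mod 1829)
6^2 ≡ 6^2 = 36 ≡ 36 (mod 1829)
6^4 ≡ 36^2 = 1296 ≡ 1296 (mod 1829)
6^8 ≡ 1296^2 = 1679616 ≡ 594 (mod 1829)
6^16 ≡ 594^2 = 352836 ≡ 1668 (mod 1829)
6^32 ≡ 1668^2 = 2782224 ≡ 315 (mod 1829)
6^64 ≡ 315^2 = 99225 ≡ 459 (mod 1829)
6^128 ≡ 459^2 = 210681 ≡ 346 (mod 1829)
6^256 ≡ 346^2 = 119716 ≡ 831 (mod 1829)
457 = 256 + 128 + 64 + 8 + 1 in binary powers of 2.
So 6^457 ≡ 831 · 346 · 459 · 594 · 6 ≡ 1742 (mod 1829).
Squaring chain: 1742 → 253; never reaches −1, so base 6 is a Miller–Rabin witness that 1829 is composite.

1742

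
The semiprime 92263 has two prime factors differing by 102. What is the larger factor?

Since p = q + 102, we have 92263 = q(q + 102), so q² + 102q − 92263 = 0.
Discriminant: 102² + 4·92263 = 10404 + 369052 = 379456; √379456 = 616.
q = (−102 + 616)/2 = 257, and p = q + 102 = 359.
Check: 257 · 359 = 92263.

359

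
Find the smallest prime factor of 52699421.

97

52699421 is odd.
Digit sum 38, not divisible by 3.
Ends in 1: not divisible by 5.
7: 52699421 = 7·7528488 + 5
11: 52699421 = 11·4790856 + 5
13: 52699421 = 13·4053801 + 8
17: 52699421 = 17·3099965 + 16
19: 52699421 = 19·2773653 + 14
23: 52699421 = 23·2291279 + 4
29: 52699421 = 29·1817221 + 12
31: 52699421 = 31·1699981 + 10
37: 52699421 = 37·1424308 + 25
41: 52699421 = 41·1285351 + 30
43: 52699421 = 43·1225567 + 40
47: 52699421 = 47·1121264 + 13
53: 52699421 = 53·994328 + 37
59: 52699421 = 59·893210 + 31
61: 52699421 = 61·863924 + 57
67: 52699421 = 67·786558 + 35
71: 52699421 = 71·742245 + 26
73: 52699421 = 73·721909 + 64
79: 52699421 = 79·667081 + 22
83: 52699421 = 83·634932 + 65
89: 52699421 = 89·592128 + 29
97: 52699421 = 97·543293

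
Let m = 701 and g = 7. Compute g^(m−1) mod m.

7^1 ≡ 7 (mod 701)
7^2 ≡ 7^2 = 49 ≡ 49 (mod 701)
7^4 ≡ 49^2 = 2401 ≡ 298 (mod 701)
7^8 ≡ 298^2 = 88804 ≡ 478 (mod 701)
7^16 ≡ 478^2 = 228484 ≡ 659 (mod 701)
7^32 ≡ 659^2 = 434281 ≡ 362 (mod 701)
7^64 ≡ 362^2 = 131044 ≡ 658 (mod 701)
7^128 ≡ 658^2 = 432964 ≡ 447 (mod 701)
7^256 ≡ 447^2 = 199809 ≡ 24 (mod 701)
7^512 ≡ 24^2 = 576 ≡ 576 (mod 701)
700 = 512 + 128 + 32 + 16 + 8 + 4 in binary powers of 2.
So 7^700 ≡ 576 · 447 · 362 · 659 · 478 · 298 ≡ 1 (mod 701).
Since the result is 1, base 7 gives no evidence that 701 is composite.

1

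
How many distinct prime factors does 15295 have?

4

15295 = 5 · 3059
3059 = 7 · 437
437 = 19 · 23
15295 = 5 · 7 · 19 · 23, which has 4 distinct prime factors.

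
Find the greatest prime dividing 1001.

1001 = 7 · 143
143 = 11 · 13
13 is prime.
So 1001 = 7 · 11 · 13; the largest prime factor is 13.

13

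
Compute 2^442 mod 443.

2^1 ≡ 2 (mod 443)
2^2 ≡ 2^2 = 4 ≡ 4 (mod 443)
2^4 ≡ 4^2 = 16 ≡ 16 (mod 443)
2^8 ≡ 16^2 = 256 ≡ 256 (mod 443)
2^16 ≡ 256^2 = 65536 ≡ 415 (mod 443)
2^32 ≡ 415^2 = 172225 ≡ 341 (mod 443)
2^64 ≡ 341^2 = 116281 ≡ 215 (mod 443)
2^128 ≡ 215^2 = 46225 ≡ 153 (mod 443)
2^256 ≡ 153^2 = 23409 ≡ 373 (mod 443)
442 = 256 + 128 + 32 + 16 + 8 + 2 in binary powers of 2.
So 2^442 ≡ 373 · 153 · 341 · 415 · 256 · 4 ≡ 1 (mod 443).
Since the result is 1, base 2 gives no evidence that 443 is composite.

1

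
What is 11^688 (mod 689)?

289

11^1 ≡ 11 (mod 689)
11^2 ≡ 11^2 = 121 ≡ 121 (mod 689)
11^4 ≡ 121^2 = 14641 ≡ 172 (mod 689)
11^8 ≡ 172^2 = 29584 ≡ 646 (mod 689)
11^16 ≡ 646^2 = 417316 ≡ 471 (mod 689)
11^32 ≡ 471^2 = 221841 ≡ 672 (mod 689)
11^64 ≡ 672^2 = 451584 ≡ 289 (mod 689)
11^128 ≡ 289^2 = 83521 ≡ 152 (mod 689)
11^256 ≡ 152^2 = 23104 ≡ 367 (mod 689)
11^512 ≡ 367^2 = 134689 ≡ 334 (mod 689)
688 = 512 + 128 + 32 + 16 in binary powers of 2.
So 11^688 ≡ 334 · 152 · 672 · 471 ≡ 289 (mod 689).
Since 289 ≠ 1, base 11 is a Fermat witness: 689 is composite.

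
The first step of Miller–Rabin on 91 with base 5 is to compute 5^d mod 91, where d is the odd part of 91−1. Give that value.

83

91 − 1 = 90 = 2^1 · 45, so d = 45.
5^1 ≡ 5 (mod 91)
5^2 ≡ 5^2 = 25 ≡ 25 (mod 91)
5^4 ≡ 25^2 = 625 ≡ 79 (mod 91)
5^8 ≡ 79^2 = 6241 ≡ 53 (mod 91)
5^16 ≡ 53^2 = 2809 ≡ 79 (mod 91)
5^32 ≡ 79^2 = 6241 ≡ 53 (mod 91)
45 = 32 + 8 + 4 + 1 in binary powers of 2.
So 5^45 ≡ 53 · 53 · 79 · 5 ≡ 83 (mod 91).
Squaring chain: 83; never reaches −1, so base 5 is a Miller–Rabin witness that 91 is composite.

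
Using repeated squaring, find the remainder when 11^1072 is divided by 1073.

248

11^1 ≡ 11 (mod 1073)
11^2 ≡ 11^2 = 121 ≡ 121 (mod 1073)
11^4 ≡ 121^2 = 14641 ≡ 692 (mod 1073)
11^8 ≡ 692^2 = 478864 ≡ 306 (mod 1073)
11^16 ≡ 306^2 = 93636 ≡ 285 (mod 1073)
11^32 ≡ 285^2 = 81225 ≡ 750 (mod 1073)
11^64 ≡ 750^2 = 562500 ≡ 248 (mod 1073)
11^128 ≡ 248^2 = 61504 ≡ 343 (mod 1073)
11^256 ≡ 343^2 = 117649 ≡ 692 (mod 1073)
11^512 ≡ 692^2 = 478864 ≡ 306 (mod 1073)
11^1024 ≡ 306^2 = 93636 ≡ 285 (mod 1073)
1072 = 1024 + 32 + 16 in binary powers of 2.
So 11^1072 ≡ 285 · 750 · 285 ≡ 248 (mod 1073).
Since 248 ≠ 1, base 11 is a Fermat witness: 1073 is composite.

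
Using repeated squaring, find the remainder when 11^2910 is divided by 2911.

11^1 ≡ 11 (mod 2911)
11^2 ≡ 11^2 = 121 ≡ 121 (mod 2911)
11^4 ≡ 121^2 = 14641 ≡ 86 (mod 2911)
11^8 ≡ 86^2 = 7396 ≡ 1574 (mod 2911)
11^16 ≡ 1574^2 = 2477476 ≡ 215 (mod 2911)
11^32 ≡ 215^2 = 46225 ≡ 2560 (mod 2911)
11^64 ≡ 2560^2 = 6553600 ≡ 939 (mod 2911)
11^128 ≡ 939^2 = 881721 ≡ 2599 (mod 2911)
11^256 ≡ 2599^2 = 6754801 ≡ 1281 (mod 2911)
11^512 ≡ 1281^2 = 1640961 ≡ 2068 (mod 2911)
11^1024 ≡ 2068^2 = 4276624 ≡ 365 (mod 2911)
11^2048 ≡ 365^2 = 133225 ≡ 2230 (mod 2911)
2910 = 2048 + 512 + 256 + 64 + 16 + 8 + 4 + 2 in binary powers of 2.
So 11^2910 ≡ 2230 · 2068 · 1281 · 939 · 215 · 1574 · 86 · 121 ≡ 2533 (mod 2911).
Since 2533 ≠ 1, base 11 is a Fermat witness: 2911 is composite.

2533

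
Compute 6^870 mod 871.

6^1 ≡ 6 (mod 871)
6^2 ≡ 6^2 = 36 ≡ 36 (mod 871)
6^4 ≡ 36^2 = 1296 ≡ 425 (mod 871)
6^8 ≡ 425^2 = 180625 ≡ 328 (mod 871)
6^16 ≡ 328^2 = 107584 ≡ 451 (mod 871)
6^32 ≡ 451^2 = 203401 ≡ 458 (mod 871)
6^64 ≡ 458^2 = 209764 ≡ 724 (mod 871)
6^128 ≡ 724^2 = 524176 ≡ 705 (mod 871)
6^256 ≡ 705^2 = 497025 ≡ 555 (mod 871)
6^512 ≡ 555^2 = 308025 ≡ 562 (mod 871)
870 = 512 + 256 + 64 + 32 + 4 + 2 in binary powers of 2.
So 6^870 ≡ 562 · 555 · 724 · 458 · 425 · 36 ≡ 844 (mod 871).
Since 844 ≠ 1, base 6 is a Fermat witness: 871 is composite.

844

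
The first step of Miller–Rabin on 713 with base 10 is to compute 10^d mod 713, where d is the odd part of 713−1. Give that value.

713 − 1 = 712 = 2^3 · 89, so d = 89.
10^1 ≡ 10 (mod 713)
10^2 ≡ 10^2 = 100 ≡ 100 (mod 713)
10^4 ≡ 100^2 = 10000 ≡ 18 (mod 713)
10^8 ≡ 18^2 = 324 ≡ 324 (mod 713)
10^16 ≡ 324^2 = 104976 ≡ 165 (mod 713)
10^32 ≡ 165^2 = 27225 ≡ 131 (mod 713)
10^64 ≡ 131^2 = 17161 ≡ 49 (mod 713)
89 = 64 + 16 + 8 + 1 in binary powers of 2.
So 10^89 ≡ 49 · 165 · 324 · 10 ≡ 493 (mod 713).
Squaring chain: 493 → 629 → 639; never reaches −1, so base 10 is a Miller–Rabin witness that 713 is composite.

493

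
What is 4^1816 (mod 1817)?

4^1 ≡ 4 (mod 1817)
4^2 ≡ 4^2 = 16 ≡ 16 (mod 1817)
4^4 ≡ 16^2 = 256 ≡ 256 (mod 1817)
4^8 ≡ 256^2 = 65536 ≡ 124 (mod 1817)
4^16 ≡ 124^2 = 15376 ≡ 840 (mod 1817)
4^32 ≡ 840^2 = 705600 ≡ 604 (mod 1817)
4^64 ≡ 604^2 = 364816 ≡ 1416 (mod 1817)
4^128 ≡ 1416^2 = 2005056 ≡ 905 (mod 1817)
4^256 ≡ 905^2 = 819025 ≡ 1375 (mod 1817)
4^512 ≡ 1375^2 = 1890625 ≡ 945 (mod 1817)
4^1024 ≡ 945^2 = 893025 ≡ 878 (mod 1817)
1816 = 1024 + 512 + 256 + 16 + 8 in binary powers of 2.
So 4^1816 ≡ 878 · 945 · 1375 · 840 · 124 ≡ 901 (mod 1817).
Since 901 ≠ 1, base 4 is a Fermat witness: 1817 is composite.

901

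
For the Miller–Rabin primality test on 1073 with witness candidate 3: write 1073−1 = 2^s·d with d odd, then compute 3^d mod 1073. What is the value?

1073 − 1 = 1072 = 2^4 · 67, so d = 67.
3^1 ≡ 3 (mod 1073)
3^2 ≡ 3^2 = 9 ≡ 9 (mod 1073)
3^4 ≡ 9^2 = 81 ≡ 81 (mod 1073)
3^8 ≡ 81^2 = 6561 ≡ 123 (mod 1073)
3^16 ≡ 123^2 = 15129 ≡ 107 (mod 1073)
3^32 ≡ 107^2 = 11449 ≡ 719 (mod 1073)
3^64 ≡ 719^2 = 516961 ≡ 848 (mod 1073)
67 = 64 + 2 + 1 in binary powers of 2.
So 3^67 ≡ 848 · 9 · 3 ≡ 363 (mod 1073).
Squaring chain: 363 → 863 → 107 → 719; never reaches −1, so base 3 is a Miller–Rabin witness that 1073 is composite.

363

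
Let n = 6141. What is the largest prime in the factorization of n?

6141 = 3 · 2047
2047 = 23 · 89
89 is prime.
So 6141 = 3 · 23 · 89; the largest prime factor is 89.

89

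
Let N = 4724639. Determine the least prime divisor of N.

4724639 is odd.
Digit sum 35, not divisible by 3.
Ends in 9: not divisible by 5.
7: 4724639 = 7·674948 + 3
11: 4724639 = 11·429512 + 7
13: 4724639 = 13·363433 + 10
17: 4724639 = 17·277919 + 16
19: 4724639 = 19·248665 + 4
23: 4724639 = 23·205419 + 2
29: 4724639 = 29·162918 + 17
31: 4724639 = 31·152407 + 22
37: 4724639 = 37·127692 + 35
41: 4724639 = 41·115235 + 4
43: 4724639 = 43·109875 + 14
47: 4724639 = 47·100524 + 11
53: 4724639 = 53·89144 + 7
59: 4724639 = 59·80078 + 37
61: 4724639 = 61·77453 + 6
67: 4724639 = 67·70517

67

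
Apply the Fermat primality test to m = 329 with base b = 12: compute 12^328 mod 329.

12^1 ≡ 12 (mod 329)
12^2 ≡ 12^2 = 144 ≡ 144 (mod 329)
12^4 ≡ 144^2 = 20736 ≡ 9 (mod 329)
12^8 ≡ 9^2 = 81 ≡ 81 (mod 329)
12^16 ≡ 81^2 = 6561 ≡ 310 (mod 329)
12^32 ≡ 310^2 = 96100 ≡ 32 (mod 329)
12^64 ≡ 32^2 = 1024 ≡ 37 (mod 329)
12^128 ≡ 37^2 = 1369 ≡ 53 (mod 329)
12^256 ≡ 53^2 = 2809 ≡ 177 (mod 329)
328 = 256 + 64 + 8 in binary powers of 2.
So 12^328 ≡ 177 · 37 · 81 ≡ 121 (mod 329).
Since 121 ≠ 1, base 12 is a Fermat witness: 329 is composite.

121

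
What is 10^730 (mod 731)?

10^1 ≡ 10 (mod 731)
10^2 ≡ 10^2 = 100 ≡ 100 (mod 731)
10^4 ≡ 100^2 = 10000 ≡ 497 (mod 731)
10^8 ≡ 497^2 = 247009 ≡ 662 (mod 731)
10^16 ≡ 662^2 = 438244 ≡ 375 (mod 731)
10^32 ≡ 375^2 = 140625 ≡ 273 (mod 731)
10^64 ≡ 273^2 = 74529 ≡ 698 (mod 731)
10^128 ≡ 698^2 = 487204 ≡ 358 (mod 731)
10^256 ≡ 358^2 = 128164 ≡ 239 (mod 731)
10^512 ≡ 239^2 = 57121 ≡ 103 (mod 731)
730 = 512 + 128 + 64 + 16 + 8 + 2 in binary powers of 2.
So 10^730 ≡ 103 · 358 · 698 · 375 · 662 · 100 ≡ 461 (mod 731).
Since 461 ≠ 1, base 10 is a Fermat witness: 731 is composite.

461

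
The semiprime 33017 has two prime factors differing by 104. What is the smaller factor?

137

Since p = q + 104, we have 33017 = q(q + 104), so q² + 104q − 33017 = 0.
Discriminant: 104² + 4·33017 = 10816 + 132068 = 142884; √142884 = 378.
q = (−104 + 378)/2 = 137, and p = q + 104 = 241.
Check: 137 · 241 = 33017.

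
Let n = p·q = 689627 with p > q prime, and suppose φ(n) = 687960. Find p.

φ(n) = (p−1)(q−1) = n − (p+q) + 1, so p + q = 689627 − 687960 + 1 = 1668.
p and q are the roots of t² − 1668t + 689627 = 0.
Discriminant: 1668² − 4·689627 = 2782224 − 2758508 = 23716; √23716 = 154.
q = (1668 − 154)/2 = 757, p = (1668 + 154)/2 = 911.
Check: 757 · 911 = 689627.

911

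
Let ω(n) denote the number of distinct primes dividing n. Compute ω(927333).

5

927333 = 3^2 · 103037
103037 = 11 · 9367
9367 = 17 · 551
551 = 19 · 29
927333 = 3^2 · 11 · 17 · 19 · 29, which has 5 distinct prime factors.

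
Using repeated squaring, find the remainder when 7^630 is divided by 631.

7^1 ≡ 7 (mod 631)
7^2 ≡ 7^2 = 49 ≡ 49 (mod 631)
7^4 ≡ 49^2 = 2401 ≡ 508 (mod 631)
7^8 ≡ 508^2 = 258064 ≡ 616 (mod 631)
7^16 ≡ 616^2 = 379456 ≡ 225 (mod 631)
7^32 ≡ 225^2 = 50625 ≡ 145 (mod 631)
7^64 ≡ 145^2 = 21025 ≡ 202 (mod 631)
7^128 ≡ 202^2 = 40804 ≡ 420 (mod 631)
7^256 ≡ 420^2 = 176400 ≡ 351 (mod 631)
7^512 ≡ 351^2 = 123201 ≡ 156 (mod 631)
630 = 512 + 64 + 32 + 16 + 4 + 2 in binary powers of 2.
So 7^630 ≡ 156 · 202 · 145 · 225 · 508 · 49 ≡ 1 (mod 631).
Since the result is 1, base 7 gives no evidence that 631 is composite.

1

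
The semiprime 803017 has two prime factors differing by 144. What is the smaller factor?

827

Since p = q + 144, we have 803017 = q(q + 144), so q² + 144q − 803017 = 0.
Discriminant: 144² + 4·803017 = 20736 + 3212068 = 3232804; √3232804 = 1798.
q = (−144 + 1798)/2 = 827, and p = q + 144 = 971.
Check: 827 · 971 = 803017.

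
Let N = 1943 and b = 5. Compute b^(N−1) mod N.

1354

5^1 ≡ 5 (mod 1943)
5^2 ≡ 5^2 = 25 ≡ 25 (mod 1943)
5^4 ≡ 25^2 = 625 ≡ 625 (mod 1943)
5^8 ≡ 625^2 = 390625 ≡ 82 (mod 1943)
5^16 ≡ 82^2 = 6724 ≡ 895 (mod 1943)
5^32 ≡ 895^2 = 801025 ≡ 509 (mod 1943)
5^64 ≡ 509^2 = 259081 ≡ 662 (mod 1943)
5^128 ≡ 662^2 = 438244 ≡ 1069 (mod 1943)
5^256 ≡ 1069^2 = 1142761 ≡ 277 (mod 1943)
5^512 ≡ 277^2 = 76729 ≡ 952 (mod 1943)
5^1024 ≡ 952^2 = 906304 ≡ 866 (mod 1943)
1942 = 1024 + 512 + 256 + 128 + 16 + 4 + 2 in binary powers of 2.
So 5^1942 ≡ 866 · 952 · 277 · 1069 · 895 · 625 · 25 ≡ 1354 (mod 1943).
Since 1354 ≠ 1, base 5 is a Fermat witness: 1943 is composite.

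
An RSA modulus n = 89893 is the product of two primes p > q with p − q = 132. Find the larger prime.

373

Since p = q + 132, we have 89893 = q(q + 132), so q² + 132q − 89893 = 0.
Discriminant: 132² + 4·89893 = 17424 + 359572 = 376996; √376996 = 614.
q = (−132 + 614)/2 = 241, and p = q + 132 = 373.
Check: 241 · 373 = 89893.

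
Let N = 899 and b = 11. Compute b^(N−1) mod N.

382

11^1 ≡ 11 (mod 899)
11^2 ≡ 11^2 = 121 ≡ 121 (mod 899)
11^4 ≡ 121^2 = 14641 ≡ 257 (mod 899)
11^8 ≡ 257^2 = 66049 ≡ 422 (mod 899)
11^16 ≡ 422^2 = 178084 ≡ 82 (mod 899)
11^32 ≡ 82^2 = 6724 ≡ 431 (mod 899)
11^64 ≡ 431^2 = 185761 ≡ 567 (mod 899)
11^128 ≡ 567^2 = 321489 ≡ 546 (mod 899)
11^256 ≡ 546^2 = 298116 ≡ 547 (mod 899)
11^512 ≡ 547^2 = 299209 ≡ 741 (mod 899)
898 = 512 + 256 + 128 + 2 in binary powers of 2.
So 11^898 ≡ 741 · 547 · 546 · 121 ≡ 382 (mod 899).
Since 382 ≠ 1, base 11 is a Fermat witness: 899 is composite.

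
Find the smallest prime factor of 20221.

20221 is odd.
Digit sum 7, not divisible by 3.
Ends in 1: not divisible by 5.
7: 20221 = 7·2888 + 5
11: 20221 = 11·1838 + 3
13: 20221 = 13·1555 + 6
17: 20221 = 17·1189 + 8
19: 20221 = 19·1064 + 5
23: 20221 = 23·879 + 4
29: 20221 = 29·697 + 8
31: 20221 = 31·652 + 9
37: 20221 = 37·546 + 19
41: 20221 = 41·493 + 8
43: 20221 = 43·470 + 11
47: 20221 = 47·430 + 11
53: 20221 = 53·381 + 28
59: 20221 = 59·342 + 43
61: 20221 = 61·331 + 30
67: 20221 = 67·301 + 54
71: 20221 = 71·284 + 57
73: 20221 = 73·277

73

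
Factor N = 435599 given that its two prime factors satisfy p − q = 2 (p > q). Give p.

661

Since p = q + 2, we have 435599 = q(q + 2), so q² + 2q − 435599 = 0.
Discriminant: 2² + 4·435599 = 4 + 1742396 = 1742400; √1742400 = 1320.
q = (−2 + 1320)/2 = 659, and p = q + 2 = 661.
Check: 659 · 661 = 435599.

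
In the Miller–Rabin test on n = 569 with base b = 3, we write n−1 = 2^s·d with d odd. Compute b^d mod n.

569 − 1 = 568 = 2^3 · 71, so d = 71.
3^1 ≡ 3 (mod 569)
3^2 ≡ 3^2 = 9 ≡ 9 (mod 569)
3^4 ≡ 9^2 = 81 ≡ 81 (mod 569)
3^8 ≡ 81^2 = 6561 ≡ 302 (mod 569)
3^16 ≡ 302^2 = 91204 ≡ 164 (mod 569)
3^32 ≡ 164^2 = 26896 ≡ 153 (mod 569)
3^64 ≡ 153^2 = 23409 ≡ 80 (mod 569)
71 = 64 + 4 + 2 + 1 in binary powers of 2.
So 3^71 ≡ 80 · 81 · 9 · 3 ≡ 277 (mod 569).
Squaring chain: 277 → 483 → 568; reaches −1, so base 3 does not prove 569 composite.

277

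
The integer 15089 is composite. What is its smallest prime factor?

79

15089 is odd.
Digit sum 23, not divisible by 3.
Ends in 9: not divisible by 5.
7: 15089 = 7·2155 + 4
11: 15089 = 11·1371 + 8
13: 15089 = 13·1160 + 9
17: 15089 = 17·887 + 10
19: 15089 = 19·794 + 3
23: 15089 = 23·656 + 1
29: 15089 = 29·520 + 9
31: 15089 = 31·486 + 23
37: 15089 = 37·407 + 30
41: 15089 = 41·368 + 1
43: 15089 = 43·350 + 39
47: 15089 = 47·321 + 2
53: 15089 = 53·284 + 37
59: 15089 = 59·255 + 44
61: 15089 = 61·247 + 22
67: 15089 = 67·225 + 14
71: 15089 = 71·212 + 37
73: 15089 = 73·206 + 51
79: 15089 = 79·191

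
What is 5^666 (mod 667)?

169

5^1 ≡ 5 (mod 667)
5^2 ≡ 5^2 = 25 ≡ 25 (mod 667)
5^4 ≡ 25^2 = 625 ≡ 625 (mod 667)
5^8 ≡ 625^2 = 390625 ≡ 430 (mod 667)
5^16 ≡ 430^2 = 184900 ≡ 141 (mod 667)
5^32 ≡ 141^2 = 19881 ≡ 538 (mod 667)
5^64 ≡ 538^2 = 289444 ≡ 633 (mod 667)
5^128 ≡ 633^2 = 400689 ≡ 489 (mod 667)
5^256 ≡ 489^2 = 239121 ≡ 335 (mod 667)
5^512 ≡ 335^2 = 112225 ≡ 169 (mod 667)
666 = 512 + 128 + 16 + 8 + 2 in binary powers of 2.
So 5^666 ≡ 169 · 489 · 141 · 430 · 25 ≡ 169 (mod 667).
Since 169 ≠ 1, base 5 is a Fermat witness: 667 is composite.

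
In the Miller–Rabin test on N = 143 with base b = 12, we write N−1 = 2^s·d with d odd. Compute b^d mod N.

12

143 − 1 = 142 = 2^1 · 71, so d = 71.
12^1 ≡ 12 (mod 143)
12^2 ≡ 12^2 = 144 ≡ 1 (mod 143)
12^4 ≡ 1^2 = 1 ≡ 1 (mod 143)
12^8 ≡ 1^2 = 1 ≡ 1 (mod 143)
12^16 ≡ 1^2 = 1 ≡ 1 (mod 143)
12^32 ≡ 1^2 = 1 ≡ 1 (mod 143)
12^64 ≡ 1^2 = 1 ≡ 1 (mod 143)
71 = 64 + 4 + 2 + 1 in binary powers of 2.
So 12^71 ≡ 1 · 1 · 1 · 12 ≡ 12 (mod 143).
Squaring chain: 12; never reaches −1, so base 12 is a Miller–Rabin witness that 143 is composite.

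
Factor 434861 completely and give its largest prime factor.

434861 = 7 · 62123
62123 = 23 · 2701
2701 = 37 · 73
73 is prime.
So 434861 = 7 · 23 · 37 · 73; the largest prime factor is 73.

73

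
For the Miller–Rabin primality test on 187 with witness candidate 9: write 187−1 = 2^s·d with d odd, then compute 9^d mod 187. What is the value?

187 − 1 = 186 = 2^1 · 93, so d = 93.
9^1 ≡ 9 (mod 187)
9^2 ≡ 9^2 = 81 ≡ 81 (mod 187)
9^4 ≡ 81^2 = 6561 ≡ 16 (mod 187)
9^8 ≡ 16^2 = 256 ≡ 69 (mod 187)
9^16 ≡ 69^2 = 4761 ≡ 86 (mod 187)
9^32 ≡ 86^2 = 7396 ≡ 103 (mod 187)
9^64 ≡ 103^2 = 10609 ≡ 137 (mod 187)
93 = 64 + 16 + 8 + 4 + 1 in binary powers of 2.
So 9^93 ≡ 137 · 86 · 69 · 16 · 9 ≡ 25 (mod 187).
Squaring chain: 25; never reaches −1, so base 9 is a Miller–Rabin witness that 187 is composite.

25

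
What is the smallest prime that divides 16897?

16897 is odd.
Digit sum 31, not divisible by 3.
Ends in 7: not divisible by 5.
7: 16897 = 7·2413 + 6
11: 16897 = 11·1536 + 1
13: 16897 = 13·1299 + 10
17: 16897 = 17·993 + 16
19: 16897 = 19·889 + 6
23: 16897 = 23·734 + 15
29: 16897 = 29·582 + 19
31: 16897 = 31·545 + 2
37: 16897 = 37·456 + 25
41: 16897 = 41·412 + 5
43: 16897 = 43·392 + 41
47: 16897 = 47·359 + 24
53: 16897 = 53·318 + 43
59: 16897 = 59·286 + 23
61: 16897 = 61·277

61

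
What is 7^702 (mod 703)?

7^1 ≡ 7 (mod 703)
7^2 ≡ 7^2 = 49 ≡ 49 (mod 703)
7^4 ≡ 49^2 = 2401 ≡ 292 (mod 703)
7^8 ≡ 292^2 = 85264 ≡ 201 (mod 703)
7^16 ≡ 201^2 = 40401 ≡ 330 (mod 703)
7^32 ≡ 330^2 = 108900 ≡ 638 (mod 703)
7^64 ≡ 638^2 = 407044 ≡ 7 (mod 703)
7^128 ≡ 7^2 = 49 ≡ 49 (mod 703)
7^256 ≡ 49^2 = 2401 ≡ 292 (mod 703)
7^512 ≡ 292^2 = 85264 ≡ 201 (mod 703)
702 = 512 + 128 + 32 + 16 + 8 + 4 + 2 in binary powers of 2.
So 7^702 ≡ 201 · 49 · 638 · 330 · 201 · 292 · 49 ≡ 1 (mod 703).
Since the result is 1, base 7 gives no evidence that 703 is composite.

1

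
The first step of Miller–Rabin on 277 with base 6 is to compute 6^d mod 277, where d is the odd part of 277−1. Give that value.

60

277 − 1 = 276 = 2^2 · 69, so d = 69.
6^1 ≡ 6 (mod 277)
6^2 ≡ 6^2 = 36 ≡ 36 (mod 277)
6^4 ≡ 36^2 = 1296 ≡ 188 (mod 277)
6^8 ≡ 188^2 = 35344 ≡ 165 (mod 277)
6^16 ≡ 165^2 = 27225 ≡ 79 (mod 277)
6^32 ≡ 79^2 = 6241 ≡ 147 (mod 277)
6^64 ≡ 147^2 = 21609 ≡ 3 (mod 277)
69 = 64 + 4 + 1 in binary powers of 2.
So 6^69 ≡ 3 · 188 · 6 ≡ 60 (mod 277).
Squaring chain: 60 → 276; reaches −1, so base 6 does not prove 277 composite.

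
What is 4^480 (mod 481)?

417

4^1 ≡ 4 (mod 481)
4^2 ≡ 4^2 = 16 ≡ 16 (mod 481)
4^4 ≡ 16^2 = 256 ≡ 256 (mod 481)
4^8 ≡ 256^2 = 65536 ≡ 120 (mod 481)
4^16 ≡ 120^2 = 14400 ≡ 451 (mod 481)
4^32 ≡ 451^2 = 203401 ≡ 419 (mod 481)
4^64 ≡ 419^2 = 175561 ≡ 477 (mod 481)
4^128 ≡ 477^2 = 227529 ≡ 16 (mod 481)
4^256 ≡ 16^2 = 256 ≡ 256 (mod 481)
480 = 256 + 128 + 64 + 32 in binary powers of 2.
So 4^480 ≡ 256 · 16 · 477 · 419 ≡ 417 (mod 481).
Since 417 ≠ 1, base 4 is a Fermat witness: 481 is composite.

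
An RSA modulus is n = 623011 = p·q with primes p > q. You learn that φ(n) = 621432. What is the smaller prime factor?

757

φ(n) = (p−1)(q−1) = n − (p+q) + 1, so p + q = 623011 − 621432 + 1 = 1580.
p and q are the roots of t² − 1580t + 623011 = 0.
Discriminant: 1580² − 4·623011 = 2496400 − 2492044 = 4356; √4356 = 66.
q = (1580 − 66)/2 = 757, p = (1580 + 66)/2 = 823.
Check: 757 · 823 = 623011.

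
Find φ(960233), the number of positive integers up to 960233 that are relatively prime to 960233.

925344

Factor: 960233 = 43 · 137 · 163.
φ(960233) = (43−1) · (137−1) · (163−1) = 42 · 136 · 162 = 925344.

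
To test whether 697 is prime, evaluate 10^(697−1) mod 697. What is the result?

543

10^1 ≡ 10 (mod 697)
10^2 ≡ 10^2 = 100 ≡ 100 (mod 697)
10^4 ≡ 100^2 = 10000 ≡ 242 (mod 697)
10^8 ≡ 242^2 = 58564 ≡ 16 (mod 697)
10^16 ≡ 16^2 = 256 ≡ 256 (mod 697)
10^32 ≡ 256^2 = 65536 ≡ 18 (mod 697)
10^64 ≡ 18^2 = 324 ≡ 324 (mod 697)
10^128 ≡ 324^2 = 104976 ≡ 426 (mod 697)
10^256 ≡ 426^2 = 181476 ≡ 256 (mod 697)
10^512 ≡ 256^2 = 65536 ≡ 18 (mod 697)
696 = 512 + 128 + 32 + 16 + 8 in binary powers of 2.
So 10^696 ≡ 18 · 426 · 18 · 256 · 16 ≡ 543 (mod 697).
Since 543 ≠ 1, base 10 is a Fermat witness: 697 is composite.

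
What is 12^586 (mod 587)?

1

12^1 ≡ 12 (mod 587)
12^2 ≡ 12^2 = 144 ≡ 144 (mod 587)
12^4 ≡ 144^2 = 20736 ≡ 191 (mod 587)
12^8 ≡ 191^2 = 36481 ≡ 87 (mod 587)
12^16 ≡ 87^2 = 7569 ≡ 525 (mod 587)
12^32 ≡ 525^2 = 275625 ≡ 322 (mod 587)
12^64 ≡ 322^2 = 103684 ≡ 372 (mod 587)
12^128 ≡ 372^2 = 138384 ≡ 439 (mod 587)
12^256 ≡ 439^2 = 192721 ≡ 185 (mod 587)
12^512 ≡ 185^2 = 34225 ≡ 179 (mod 587)
586 = 512 + 64 + 8 + 2 in binary powers of 2.
So 12^586 ≡ 179 · 372 · 87 · 144 ≡ 1 (mod 587).
Since the result is 1, base 12 gives no evidence that 587 is composite.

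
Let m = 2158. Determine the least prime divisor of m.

2158 is even: 2 divides it.

2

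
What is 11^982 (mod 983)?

11^1 ≡ 11 (mod 983)
11^2 ≡ 11^2 = 121 ≡ 121 (mod 983)
11^4 ≡ 121^2 = 14641 ≡ 879 (mod 983)
11^8 ≡ 879^2 = 772641 ≡ 3 (mod 983)
11^16 ≡ 3^2 = 9 ≡ 9 (mod 983)
11^32 ≡ 9^2 = 81 ≡ 81 (mod 983)
11^64 ≡ 81^2 = 6561 ≡ 663 (mod 983)
11^128 ≡ 663^2 = 439569 ≡ 168 (mod 983)
11^256 ≡ 168^2 = 28224 ≡ 700 (mod 983)
11^512 ≡ 700^2 = 490000 ≡ 466 (mod 983)
982 = 512 + 256 + 128 + 64 + 16 + 4 + 2 in binary powers of 2.
So 11^982 ≡ 466 · 700 · 168 · 663 · 9 · 879 · 121 ≡ 1 (mod 983).
Since the result is 1, base 11 gives no evidence that 983 is composite.

1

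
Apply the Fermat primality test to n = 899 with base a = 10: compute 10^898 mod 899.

10^1 ≡ 10 (mod 899)
10^2 ≡ 10^2 = 100 ≡ 100 (mod 899)
10^4 ≡ 100^2 = 10000 ≡ 111 (mod 899)
10^8 ≡ 111^2 = 12321 ≡ 634 (mod 899)
10^16 ≡ 634^2 = 401956 ≡ 103 (mod 899)
10^32 ≡ 103^2 = 10609 ≡ 720 (mod 899)
10^64 ≡ 720^2 = 518400 ≡ 576 (mod 899)
10^128 ≡ 576^2 = 331776 ≡ 45 (mod 899)
10^256 ≡ 45^2 = 2025 ≡ 227 (mod 899)
10^512 ≡ 227^2 = 51529 ≡ 286 (mod 899)
898 = 512 + 256 + 128 + 2 in binary powers of 2.
So 10^898 ≡ 286 · 227 · 45 · 100 ≡ 71 (mod 899).
Since 71 ≠ 1, base 10 is a Fermat witness: 899 is composite.

71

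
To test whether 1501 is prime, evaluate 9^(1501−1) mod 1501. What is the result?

9^1 ≡ 9 (mod 1501)
9^2 ≡ 9^2 = 81 ≡ 81 (mod 1501)
9^4 ≡ 81^2 = 6561 ≡ 557 (mod 1501)
9^8 ≡ 557^2 = 310249 ≡ 1043 (mod 1501)
9^16 ≡ 1043^2 = 1087849 ≡ 1125 (mod 1501)
9^32 ≡ 1125^2 = 1265625 ≡ 282 (mod 1501)
9^64 ≡ 282^2 = 79524 ≡ 1472 (mod 1501)
9^128 ≡ 1472^2 = 2166784 ≡ 841 (mod 1501)
9^256 ≡ 841^2 = 707281 ≡ 310 (mod 1501)
9^512 ≡ 310^2 = 96100 ≡ 36 (mod 1501)
9^1024 ≡ 36^2 = 1296 ≡ 1296 (mod 1501)
1500 = 1024 + 256 + 128 + 64 + 16 + 8 + 4 in binary powers of 2.
So 9^1500 ≡ 1296 · 310 · 841 · 1472 · 1125 · 1043 · 557 ≡ 828 (mod 1501).
Since 828 ≠ 1, base 9 is a Fermat witness: 1501 is composite.

828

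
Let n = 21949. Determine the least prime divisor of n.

21949 is odd.
Digit sum 25, not divisible by 3.
Ends in 9: not divisible by 5.
7: 21949 = 7·3135 + 4
11: 21949 = 11·1995 + 4
13: 21949 = 13·1688 + 5
17: 21949 = 17·1291 + 2
19: 21949 = 19·1155 + 4
23: 21949 = 23·954 + 7
29: 21949 = 29·756 + 25
31: 21949 = 31·708 + 1
37: 21949 = 37·593 + 8
41: 21949 = 41·535 + 14
43: 21949 = 43·510 + 19
47: 21949 = 47·467

47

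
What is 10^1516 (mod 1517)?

10^1 ≡ 10 (mod 1517)
10^2 ≡ 10^2 = 100 ≡ 100 (mod 1517)
10^4 ≡ 100^2 = 10000 ≡ 898 (mod 1517)
10^8 ≡ 898^2 = 806404 ≡ 877 (mod 1517)
10^16 ≡ 877^2 = 769129 ≡ 10 (mod 1517)
10^32 ≡ 10^2 = 100 ≡ 100 (mod 1517)
10^64 ≡ 100^2 = 10000 ≡ 898 (mod 1517)
10^128 ≡ 898^2 = 806404 ≡ 877 (mod 1517)
10^256 ≡ 877^2 = 769129 ≡ 10 (mod 1517)
10^512 ≡ 10^2 = 100 ≡ 100 (mod 1517)
10^1024 ≡ 100^2 = 10000 ≡ 898 (mod 1517)
1516 = 1024 + 256 + 128 + 64 + 32 + 8 + 4 in binary powers of 2.
So 10^1516 ≡ 898 · 10 · 877 · 898 · 100 · 877 · 898 ≡ 10 (mod 1517).
Since 10 ≠ 1, base 10 is a Fermat witness: 1517 is composite.

10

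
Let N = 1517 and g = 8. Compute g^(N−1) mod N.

174

8^1 ≡ 8 (mod 1517)
8^2 ≡ 8^2 = 64 ≡ 64 (mod 1517)
8^4 ≡ 64^2 = 4096 ≡ 1062 (mod 1517)
8^8 ≡ 1062^2 = 1127844 ≡ 713 (mod 1517)
8^16 ≡ 713^2 = 508369 ≡ 174 (mod 1517)
8^32 ≡ 174^2 = 30276 ≡ 1453 (mod 1517)
8^64 ≡ 1453^2 = 2111209 ≡ 1062 (mod 1517)
8^128 ≡ 1062^2 = 1127844 ≡ 713 (mod 1517)
8^256 ≡ 713^2 = 508369 ≡ 174 (mod 1517)
8^512 ≡ 174^2 = 30276 ≡ 1453 (mod 1517)
8^1024 ≡ 1453^2 = 2111209 ≡ 1062 (mod 1517)
1516 = 1024 + 256 + 128 + 64 + 32 + 8 + 4 in binary powers of 2.
So 8^1516 ≡ 1062 · 174 · 713 · 1062 · 1453 · 713 · 1062 ≡ 174 (mod 1517).
Since 174 ≠ 1, base 8 is a Fermat witness: 1517 is composite.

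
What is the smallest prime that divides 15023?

15023 is odd.
Digit sum 11, not divisible by 3.
Ends in 3: not divisible by 5.
7: 15023 = 7·2146 + 1
11: 15023 = 11·1365 + 8
13: 15023 = 13·1155 + 8
17: 15023 = 17·883 + 12
19: 15023 = 19·790 + 13
23: 15023 = 23·653 + 4
29: 15023 = 29·518 + 1
31: 15023 = 31·484 + 19
37: 15023 = 37·406 + 1
41: 15023 = 41·366 + 17
43: 15023 = 43·349 + 16
47: 15023 = 47·319 + 30
53: 15023 = 53·283 + 24
59: 15023 = 59·254 + 37
61: 15023 = 61·246 + 17
67: 15023 = 67·224 + 15
71: 15023 = 71·211 + 42
73: 15023 = 73·205 + 58
79: 15023 = 79·190 + 13
83: 15023 = 83·181

83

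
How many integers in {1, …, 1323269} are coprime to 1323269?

1286416

Factor: 1323269 = 83 · 107 · 149.
φ(1323269) = (83−1) · (107−1) · (149−1) = 82 · 106 · 148 = 1286416.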